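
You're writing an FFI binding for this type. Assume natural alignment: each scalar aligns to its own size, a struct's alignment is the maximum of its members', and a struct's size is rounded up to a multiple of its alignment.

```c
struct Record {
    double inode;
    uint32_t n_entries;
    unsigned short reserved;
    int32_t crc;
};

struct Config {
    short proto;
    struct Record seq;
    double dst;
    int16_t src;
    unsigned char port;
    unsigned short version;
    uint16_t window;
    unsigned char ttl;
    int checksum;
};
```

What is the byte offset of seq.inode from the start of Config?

Record: inode at 0 (size 8, align 8) → ends 8; n_entries at 8 (size 4, align 4) → ends 12; reserved at 12 (size 2, align 2) → ends 14; pad 2 to align 4 for crc; crc at 16 (size 4, align 4) → ends 20; tail pad 4 to reach multiple of 8; total 24 bytes, alignment 8
proto at 0 (size 2, align 2) → ends 2
pad 6 to align 8 for seq
seq at 8 (size 24, align 8) → ends 32
within Record: inode at 0
8 + 0 = 8

8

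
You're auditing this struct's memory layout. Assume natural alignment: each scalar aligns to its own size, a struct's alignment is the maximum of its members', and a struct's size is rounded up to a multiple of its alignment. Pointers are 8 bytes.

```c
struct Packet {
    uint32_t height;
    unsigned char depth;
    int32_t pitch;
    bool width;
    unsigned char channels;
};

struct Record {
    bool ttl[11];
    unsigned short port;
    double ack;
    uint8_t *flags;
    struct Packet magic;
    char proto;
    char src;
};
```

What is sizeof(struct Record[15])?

Packet: height at 0 (size 4, align 4) → ends 4; depth at 4 (size 1, align 1) → ends 5; pad 3 to align 4 for pitch; pitch at 8 (size 4, align 4) → ends 12; width at 12 (size 1, align 1) → ends 13; channels at 13 (size 1, align 1) → ends 14; tail pad 2 to reach multiple of 4; total 16 bytes, alignment 4
ttl at 0 (size 11, align 1) → ends 11
pad 1 to align 2 for port
port at 12 (size 2, align 2) → ends 14
pad 2 to align 8 for ack
ack at 16 (size 8, align 8) → ends 24
flags at 24 (size 8, align 8) → ends 32
magic at 32 (size 16, align 4) → ends 48
proto at 48 (size 1, align 1) → ends 49
src at 49 (size 1, align 1) → ends 50
tail pad 6 to reach multiple of 8
total 56 bytes, alignment 8
array of 15: 15 × 56 = 840

840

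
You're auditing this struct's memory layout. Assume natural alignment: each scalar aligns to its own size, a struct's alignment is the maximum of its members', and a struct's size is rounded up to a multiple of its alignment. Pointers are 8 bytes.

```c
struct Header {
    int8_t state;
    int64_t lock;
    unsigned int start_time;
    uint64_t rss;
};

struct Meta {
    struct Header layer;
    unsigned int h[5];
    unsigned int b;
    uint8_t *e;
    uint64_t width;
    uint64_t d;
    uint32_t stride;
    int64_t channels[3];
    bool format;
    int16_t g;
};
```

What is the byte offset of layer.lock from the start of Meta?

Header: state at 0 (size 1, align 1) → ends 1; pad 7 to align 8 for lock; lock at 8 (size 8, align 8) → ends 16; start_time at 16 (size 4, align 4) → ends 20; pad 4 to align 8 for rss; rss at 24 (size 8, align 8) → ends 32; total 32 bytes, alignment 8
layer at 0 (size 32, align 8) → ends 32
within Header: lock at 8
0 + 8 = 8

8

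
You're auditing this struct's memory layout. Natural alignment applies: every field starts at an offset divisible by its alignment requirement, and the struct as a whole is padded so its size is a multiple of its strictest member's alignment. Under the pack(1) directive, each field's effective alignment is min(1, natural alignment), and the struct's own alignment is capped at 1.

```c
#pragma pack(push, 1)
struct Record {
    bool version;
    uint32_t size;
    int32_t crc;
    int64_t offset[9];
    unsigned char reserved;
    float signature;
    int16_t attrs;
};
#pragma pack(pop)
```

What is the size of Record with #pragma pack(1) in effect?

88

version at 0 (size 1, align 1) → ends 1
size at 1 (size 4, align 1) → ends 5
crc at 5 (size 4, align 1) → ends 9
offset at 9 (size 72, align 1) → ends 81
reserved at 81 (size 1, align 1) → ends 82
signature at 82 (size 4, align 1) → ends 86
attrs at 86 (size 2, align 1) → ends 88
total 88 bytes, alignment 1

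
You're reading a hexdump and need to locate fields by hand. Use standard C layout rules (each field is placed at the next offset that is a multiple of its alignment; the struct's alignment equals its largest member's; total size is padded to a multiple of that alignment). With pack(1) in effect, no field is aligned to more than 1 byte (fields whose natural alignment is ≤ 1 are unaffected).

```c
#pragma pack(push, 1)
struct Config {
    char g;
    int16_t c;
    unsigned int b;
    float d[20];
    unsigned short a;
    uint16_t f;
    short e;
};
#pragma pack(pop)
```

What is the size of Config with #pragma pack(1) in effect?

0..1  g  (1B, 1-aligned)
1..3  c  (2B, 1-aligned)
3..7  b  (4B, 1-aligned)
7..87  d  (80B, 1-aligned)
87..89  a  (2B, 1-aligned)
89..91  f  (2B, 1-aligned)
91..93  e  (2B, 1-aligned)
sizeof = 93, alignof = 1

93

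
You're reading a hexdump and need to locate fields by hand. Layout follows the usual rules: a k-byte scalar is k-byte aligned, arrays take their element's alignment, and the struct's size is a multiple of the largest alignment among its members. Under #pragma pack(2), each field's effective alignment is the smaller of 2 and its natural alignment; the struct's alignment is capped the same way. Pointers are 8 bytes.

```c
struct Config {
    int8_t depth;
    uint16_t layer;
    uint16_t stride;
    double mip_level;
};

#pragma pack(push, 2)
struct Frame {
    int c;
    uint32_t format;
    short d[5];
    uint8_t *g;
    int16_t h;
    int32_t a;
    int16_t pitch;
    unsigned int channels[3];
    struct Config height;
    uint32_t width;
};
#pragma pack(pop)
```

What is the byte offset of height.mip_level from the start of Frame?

54

Config: @0: depth [1B, align 1] → 1; +1 pad (align 2); @2: layer [2B, align 2] → 4; @4: stride [2B, align 2] → 6; +2 pad (align 8); @8: mip_level [8B, align 8] → 16; size 16, align 8
@0: c [4B, align 2] → 4
@4: format [4B, align 2] → 8
@8: d [10B, align 2] → 18
@18: g [8B, align 2] → 26
@26: h [2B, align 2] → 28
@28: a [4B, align 2] → 32
@32: pitch [2B, align 2] → 34
@34: channels [12B, align 2] → 46
@46: height [16B, align 2] → 62
within Config: mip_level at 8
46 + 8 = 54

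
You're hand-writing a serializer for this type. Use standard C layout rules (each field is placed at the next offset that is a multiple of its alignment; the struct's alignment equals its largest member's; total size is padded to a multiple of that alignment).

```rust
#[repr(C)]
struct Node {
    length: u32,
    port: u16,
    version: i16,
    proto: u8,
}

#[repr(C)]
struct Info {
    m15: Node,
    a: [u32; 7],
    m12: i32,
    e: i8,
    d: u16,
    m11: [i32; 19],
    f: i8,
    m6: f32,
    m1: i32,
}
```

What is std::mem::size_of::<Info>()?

136

Node: 0..4  length  (4B, 4-aligned); 4..6  port  (2B, 2-aligned); 6..8  version  (2B, 2-aligned); 8..9  proto  (1B, 1-aligned); 9..12  -- tail padding (3B); sizeof = 12, alignof = 4
0..12  m15  (12B, 4-aligned)
12..40  a  (28B, 4-aligned)
40..44  m12  (4B, 4-aligned)
44..45  e  (1B, 1-aligned)
45..46  -- padding (1B)
46..48  d  (2B, 2-aligned)
48..124  m11  (76B, 4-aligned)
124..125  f  (1B, 1-aligned)
125..128  -- padding (3B)
128..132  m6  (4B, 4-aligned)
132..136  m1  (4B, 4-aligned)
sizeof = 136, alignof = 4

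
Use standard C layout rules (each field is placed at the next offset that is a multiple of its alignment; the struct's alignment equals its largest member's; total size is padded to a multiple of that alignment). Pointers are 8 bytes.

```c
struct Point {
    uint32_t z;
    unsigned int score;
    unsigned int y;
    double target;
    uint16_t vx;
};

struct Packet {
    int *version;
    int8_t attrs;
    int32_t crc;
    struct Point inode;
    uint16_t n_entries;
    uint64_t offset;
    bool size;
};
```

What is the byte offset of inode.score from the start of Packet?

20

Point: z at 0 (size 4, align 4) → ends 4; score at 4 (size 4, align 4) → ends 8; y at 8 (size 4, align 4) → ends 12; pad 4 to align 8 for target; target at 16 (size 8, align 8) → ends 24; vx at 24 (size 2, align 2) → ends 26; tail pad 6 to reach multiple of 8; total 32 bytes, alignment 8
version at 0 (size 8, align 8) → ends 8
attrs at 8 (size 1, align 1) → ends 9
pad 3 to align 4 for crc
crc at 12 (size 4, align 4) → ends 16
inode at 16 (size 32, align 8) → ends 48
within Point: score at 4
16 + 4 = 20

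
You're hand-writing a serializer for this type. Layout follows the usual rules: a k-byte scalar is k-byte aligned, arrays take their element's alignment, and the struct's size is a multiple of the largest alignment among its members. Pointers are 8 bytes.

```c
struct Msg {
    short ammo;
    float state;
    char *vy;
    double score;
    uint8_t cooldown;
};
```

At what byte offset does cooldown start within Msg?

24

@0: ammo [2B, align 2] → 2
+2 pad (align 4)
@4: state [4B, align 4] → 8
@8: vy [8B, align 8] → 16
@16: score [8B, align 8] → 24
@24: cooldown [1B, align 1] → 25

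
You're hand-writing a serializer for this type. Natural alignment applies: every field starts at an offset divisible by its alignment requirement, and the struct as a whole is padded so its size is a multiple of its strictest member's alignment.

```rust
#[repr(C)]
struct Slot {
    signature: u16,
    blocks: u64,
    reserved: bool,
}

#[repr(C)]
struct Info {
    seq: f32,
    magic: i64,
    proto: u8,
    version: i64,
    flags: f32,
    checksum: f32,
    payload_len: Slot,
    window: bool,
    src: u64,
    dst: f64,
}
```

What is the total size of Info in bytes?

88

Slot: 0..2  signature  (2B, 2-aligned); 2..8  -- padding (6B); 8..16  blocks  (8B, 8-aligned); 16..17  reserved  (1B, 1-aligned); 17..24  -- tail padding (7B); sizeof = 24, alignof = 8
0..4  seq  (4B, 4-aligned)
4..8  -- padding (4B)
8..16  magic  (8B, 8-aligned)
16..17  proto  (1B, 1-aligned)
17..24  -- padding (7B)
24..32  version  (8B, 8-aligned)
32..36  flags  (4B, 4-aligned)
36..40  checksum  (4B, 4-aligned)
40..64  payload_len  (24B, 8-aligned)
64..65  window  (1B, 1-aligned)
65..72  -- padding (7B)
72..80  src  (8B, 8-aligned)
80..88  dst  (8B, 8-aligned)
sizeof = 88, alignof = 8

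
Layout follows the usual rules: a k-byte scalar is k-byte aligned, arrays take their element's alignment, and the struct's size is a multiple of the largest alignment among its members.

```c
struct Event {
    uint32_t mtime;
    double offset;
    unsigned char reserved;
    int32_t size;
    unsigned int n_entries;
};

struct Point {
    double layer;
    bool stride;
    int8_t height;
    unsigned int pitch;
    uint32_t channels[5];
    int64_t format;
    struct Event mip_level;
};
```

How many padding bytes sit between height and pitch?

Event: mtime at 0 (size 4, align 4) → ends 4; pad 4 to align 8 for offset; offset at 8 (size 8, align 8) → ends 16; reserved at 16 (size 1, align 1) → ends 17; pad 3 to align 4 for size; size at 20 (size 4, align 4) → ends 24; n_entries at 24 (size 4, align 4) → ends 28; tail pad 4 to reach multiple of 8; total 32 bytes, alignment 8
layer at 0 (size 8, align 8) → ends 8
stride at 8 (size 1, align 1) → ends 9
height at 9 (size 1, align 1) → ends 10
pad 2 to align 4 for pitch
pitch at 12 (size 4, align 4) → ends 16

2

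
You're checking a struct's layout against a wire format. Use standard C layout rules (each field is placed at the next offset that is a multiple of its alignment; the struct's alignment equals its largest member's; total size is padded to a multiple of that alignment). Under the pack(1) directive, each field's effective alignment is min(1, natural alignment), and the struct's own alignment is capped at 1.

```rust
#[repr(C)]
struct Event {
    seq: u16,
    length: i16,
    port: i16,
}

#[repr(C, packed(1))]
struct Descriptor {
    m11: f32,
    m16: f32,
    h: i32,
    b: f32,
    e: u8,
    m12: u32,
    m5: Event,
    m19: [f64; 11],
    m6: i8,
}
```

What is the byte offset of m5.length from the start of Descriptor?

23

Event: @0: seq [2B, align 2] → 2; @2: length [2B, align 2] → 4; @4: port [2B, align 2] → 6; size 6, align 2
@0: m11 [4B, align 1] → 4
@4: m16 [4B, align 1] → 8
@8: h [4B, align 1] → 12
@12: b [4B, align 1] → 16
@16: e [1B, align 1] → 17
@17: m12 [4B, align 1] → 21
@21: m5 [6B, align 1] → 27
within Event: length at 2
21 + 2 = 23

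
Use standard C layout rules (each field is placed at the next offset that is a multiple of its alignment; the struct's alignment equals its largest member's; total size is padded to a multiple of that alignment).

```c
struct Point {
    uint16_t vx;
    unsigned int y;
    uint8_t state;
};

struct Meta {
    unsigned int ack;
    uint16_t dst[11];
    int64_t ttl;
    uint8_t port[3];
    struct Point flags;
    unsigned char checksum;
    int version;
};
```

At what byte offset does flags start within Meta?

Point: vx at 0 (size 2, align 2) → ends 2; pad 2 to align 4 for y; y at 4 (size 4, align 4) → ends 8; state at 8 (size 1, align 1) → ends 9; tail pad 3 to reach multiple of 4; total 12 bytes, alignment 4
ack at 0 (size 4, align 4) → ends 4
dst at 4 (size 22, align 2) → ends 26
pad 6 to align 8 for ttl
ttl at 32 (size 8, align 8) → ends 40
port at 40 (size 3, align 1) → ends 43
pad 1 to align 4 for flags
flags at 44 (size 12, align 4) → ends 56

44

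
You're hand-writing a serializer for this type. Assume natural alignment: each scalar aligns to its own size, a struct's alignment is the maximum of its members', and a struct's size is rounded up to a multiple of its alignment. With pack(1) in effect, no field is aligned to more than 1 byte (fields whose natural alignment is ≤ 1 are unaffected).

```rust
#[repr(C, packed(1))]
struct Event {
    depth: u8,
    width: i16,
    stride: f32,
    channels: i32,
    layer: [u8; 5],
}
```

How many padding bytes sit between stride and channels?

0

depth at 0 (size 1, align 1) → ends 1
width at 1 (size 2, align 1) → ends 3
stride at 3 (size 4, align 1) → ends 7
channels at 7 (size 4, align 1) → ends 11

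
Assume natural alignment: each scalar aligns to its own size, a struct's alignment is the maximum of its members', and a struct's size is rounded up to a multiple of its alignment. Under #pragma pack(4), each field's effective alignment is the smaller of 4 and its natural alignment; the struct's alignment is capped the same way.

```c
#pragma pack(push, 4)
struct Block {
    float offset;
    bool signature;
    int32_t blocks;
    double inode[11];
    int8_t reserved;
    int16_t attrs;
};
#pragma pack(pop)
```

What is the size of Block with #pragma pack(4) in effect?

0..4  offset  (4B, 4-aligned)
4..5  signature  (1B, 1-aligned)
5..8  -- padding (3B)
8..12  blocks  (4B, 4-aligned)
12..100  inode  (88B, 4-aligned)
100..101  reserved  (1B, 1-aligned)
101..102  -- padding (1B)
102..104  attrs  (2B, 2-aligned)
sizeof = 104, alignof = 4

104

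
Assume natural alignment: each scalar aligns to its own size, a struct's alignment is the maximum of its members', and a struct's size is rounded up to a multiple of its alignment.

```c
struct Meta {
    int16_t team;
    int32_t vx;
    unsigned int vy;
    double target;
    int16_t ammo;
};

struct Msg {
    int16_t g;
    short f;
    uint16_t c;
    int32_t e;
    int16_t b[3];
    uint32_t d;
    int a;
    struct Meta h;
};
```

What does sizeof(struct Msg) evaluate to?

Meta: team at 0 (size 2, align 2) → ends 2; pad 2 to align 4 for vx; vx at 4 (size 4, align 4) → ends 8; vy at 8 (size 4, align 4) → ends 12; pad 4 to align 8 for target; target at 16 (size 8, align 8) → ends 24; ammo at 24 (size 2, align 2) → ends 26; tail pad 6 to reach multiple of 8; total 32 bytes, alignment 8
g at 0 (size 2, align 2) → ends 2
f at 2 (size 2, align 2) → ends 4
c at 4 (size 2, align 2) → ends 6
pad 2 to align 4 for e
e at 8 (size 4, align 4) → ends 12
b at 12 (size 6, align 2) → ends 18
pad 2 to align 4 for d
d at 20 (size 4, align 4) → ends 24
a at 24 (size 4, align 4) → ends 28
pad 4 to align 8 for h
h at 32 (size 32, align 8) → ends 64
total 64 bytes, alignment 8

64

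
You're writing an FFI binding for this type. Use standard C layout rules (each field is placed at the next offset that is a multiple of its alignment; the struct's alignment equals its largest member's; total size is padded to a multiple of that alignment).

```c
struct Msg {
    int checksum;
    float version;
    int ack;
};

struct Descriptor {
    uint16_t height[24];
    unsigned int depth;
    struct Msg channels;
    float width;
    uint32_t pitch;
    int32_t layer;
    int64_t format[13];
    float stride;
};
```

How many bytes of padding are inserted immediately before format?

Msg: checksum at 0 (size 4, align 4) → ends 4; version at 4 (size 4, align 4) → ends 8; ack at 8 (size 4, align 4) → ends 12; total 12 bytes, alignment 4
height at 0 (size 48, align 2) → ends 48
depth at 48 (size 4, align 4) → ends 52
channels at 52 (size 12, align 4) → ends 64
width at 64 (size 4, align 4) → ends 68
pitch at 68 (size 4, align 4) → ends 72
layer at 72 (size 4, align 4) → ends 76
pad 4 to align 8 for format
format at 80 (size 104, align 8) → ends 184

4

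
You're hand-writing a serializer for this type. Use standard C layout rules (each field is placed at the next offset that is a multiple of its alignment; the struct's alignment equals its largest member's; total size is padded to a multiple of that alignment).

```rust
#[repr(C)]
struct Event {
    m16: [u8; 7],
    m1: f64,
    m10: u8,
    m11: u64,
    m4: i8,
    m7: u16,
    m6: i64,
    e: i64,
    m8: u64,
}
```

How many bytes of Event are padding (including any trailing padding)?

13

m16 at 0 (size 7, align 1) → ends 7
pad 1 to align 8 for m1
m1 at 8 (size 8, align 8) → ends 16
m10 at 16 (size 1, align 1) → ends 17
pad 7 to align 8 for m11
m11 at 24 (size 8, align 8) → ends 32
m4 at 32 (size 1, align 1) → ends 33
pad 1 to align 2 for m7
m7 at 34 (size 2, align 2) → ends 36
pad 4 to align 8 for m6
m6 at 40 (size 8, align 8) → ends 48
e at 48 (size 8, align 8) → ends 56
m8 at 56 (size 8, align 8) → ends 64
total 64 bytes, alignment 8
data bytes 51, size 64 → padding 13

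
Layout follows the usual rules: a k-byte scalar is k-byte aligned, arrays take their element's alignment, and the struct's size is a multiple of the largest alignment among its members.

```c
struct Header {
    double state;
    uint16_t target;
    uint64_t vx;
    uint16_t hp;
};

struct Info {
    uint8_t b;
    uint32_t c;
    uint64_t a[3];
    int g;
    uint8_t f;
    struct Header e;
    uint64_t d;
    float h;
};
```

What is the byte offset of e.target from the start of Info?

Header: 0..8  state  (8B, 8-aligned); 8..10  target  (2B, 2-aligned); 10..16  -- padding (6B); 16..24  vx  (8B, 8-aligned); 24..26  hp  (2B, 2-aligned); 26..32  -- tail padding (6B); sizeof = 32, alignof = 8
0..1  b  (1B, 1-aligned)
1..4  -- padding (3B)
4..8  c  (4B, 4-aligned)
8..32  a  (24B, 8-aligned)
32..36  g  (4B, 4-aligned)
36..37  f  (1B, 1-aligned)
37..40  -- padding (3B)
40..72  e  (32B, 8-aligned)
within Header: target at 8
40 + 8 = 48

48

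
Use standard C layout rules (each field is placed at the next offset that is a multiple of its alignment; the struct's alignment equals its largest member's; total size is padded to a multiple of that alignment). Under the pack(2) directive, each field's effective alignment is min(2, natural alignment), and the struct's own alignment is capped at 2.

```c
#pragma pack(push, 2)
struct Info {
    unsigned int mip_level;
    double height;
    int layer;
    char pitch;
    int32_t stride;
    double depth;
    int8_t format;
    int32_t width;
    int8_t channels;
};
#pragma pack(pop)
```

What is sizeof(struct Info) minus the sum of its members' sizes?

3

mip_level at 0 (size 4, align 2) → ends 4
height at 4 (size 8, align 2) → ends 12
layer at 12 (size 4, align 2) → ends 16
pitch at 16 (size 1, align 1) → ends 17
pad 1 to align 2 for stride
stride at 18 (size 4, align 2) → ends 22
depth at 22 (size 8, align 2) → ends 30
format at 30 (size 1, align 1) → ends 31
pad 1 to align 2 for width
width at 32 (size 4, align 2) → ends 36
channels at 36 (size 1, align 1) → ends 37
tail pad 1 to reach multiple of 2
total 38 bytes, alignment 2
data bytes 35, size 38 → padding 3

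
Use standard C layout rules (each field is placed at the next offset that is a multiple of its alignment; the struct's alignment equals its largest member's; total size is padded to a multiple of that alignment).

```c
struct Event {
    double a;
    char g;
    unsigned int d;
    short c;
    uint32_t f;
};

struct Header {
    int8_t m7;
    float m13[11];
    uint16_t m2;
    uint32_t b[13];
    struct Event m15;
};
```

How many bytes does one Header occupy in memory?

Event: 0..8  a  (8B, 8-aligned); 8..9  g  (1B, 1-aligned); 9..12  -- padding (3B); 12..16  d  (4B, 4-aligned); 16..18  c  (2B, 2-aligned); 18..20  -- padding (2B); 20..24  f  (4B, 4-aligned); sizeof = 24, alignof = 8
0..1  m7  (1B, 1-aligned)
1..4  -- padding (3B)
4..48  m13  (44B, 4-aligned)
48..50  m2  (2B, 2-aligned)
50..52  -- padding (2B)
52..104  b  (52B, 4-aligned)
104..128  m15  (24B, 8-aligned)
sizeof = 128, alignof = 8

128 bytes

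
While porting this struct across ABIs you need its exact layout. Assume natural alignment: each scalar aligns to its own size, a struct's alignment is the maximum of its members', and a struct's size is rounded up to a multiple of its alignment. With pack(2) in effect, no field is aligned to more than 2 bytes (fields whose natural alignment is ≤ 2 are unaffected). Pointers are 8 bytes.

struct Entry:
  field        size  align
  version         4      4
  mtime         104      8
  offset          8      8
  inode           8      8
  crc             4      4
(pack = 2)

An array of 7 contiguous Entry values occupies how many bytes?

896

@0: version [4B, align 2] → 4
@4: mtime [104B, align 2] → 108
@108: offset [8B, align 2] → 116
@116: inode [8B, align 2] → 124
@124: crc [4B, align 2] → 128
size 128, align 2
array of 7: 7 × 128 = 896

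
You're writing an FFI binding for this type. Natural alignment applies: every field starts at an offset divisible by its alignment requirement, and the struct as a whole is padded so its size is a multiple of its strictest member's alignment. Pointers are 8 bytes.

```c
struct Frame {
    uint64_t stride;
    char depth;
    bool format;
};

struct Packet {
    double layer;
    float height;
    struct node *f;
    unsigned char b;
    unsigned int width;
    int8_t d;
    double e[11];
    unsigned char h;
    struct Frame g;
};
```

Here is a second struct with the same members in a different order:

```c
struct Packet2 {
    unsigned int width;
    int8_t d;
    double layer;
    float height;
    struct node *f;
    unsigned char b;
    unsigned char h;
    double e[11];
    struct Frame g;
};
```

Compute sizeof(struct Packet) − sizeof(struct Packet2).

Frame: stride at 0 (size 8, align 8) → ends 8; depth at 8 (size 1, align 1) → ends 9; format at 9 (size 1, align 1) → ends 10; tail pad 6 to reach multiple of 8; total 16 bytes, alignment 8
layer at 0 (size 8, align 8) → ends 8
height at 8 (size 4, align 4) → ends 12
pad 4 to align 8 for f
f at 16 (size 8, align 8) → ends 24
b at 24 (size 1, align 1) → ends 25
pad 3 to align 4 for width
width at 28 (size 4, align 4) → ends 32
d at 32 (size 1, align 1) → ends 33
pad 7 to align 8 for e
e at 40 (size 88, align 8) → ends 128
h at 128 (size 1, align 1) → ends 129
pad 7 to align 8 for g
g at 136 (size 16, align 8) → ends 152
total 152 bytes, alignment 8
— Packet2 —
width at 0 (size 4, align 4) → ends 4
d at 4 (size 1, align 1) → ends 5
pad 3 to align 8 for layer
layer at 8 (size 8, align 8) → ends 16
height at 16 (size 4, align 4) → ends 20
pad 4 to align 8 for f
f at 24 (size 8, align 8) → ends 32
b at 32 (size 1, align 1) → ends 33
h at 33 (size 1, align 1) → ends 34
pad 6 to align 8 for e
e at 40 (size 88, align 8) → ends 128
g at 128 (size 16, align 8) → ends 144
total 144 bytes, alignment 8
152 − 144 = 8

8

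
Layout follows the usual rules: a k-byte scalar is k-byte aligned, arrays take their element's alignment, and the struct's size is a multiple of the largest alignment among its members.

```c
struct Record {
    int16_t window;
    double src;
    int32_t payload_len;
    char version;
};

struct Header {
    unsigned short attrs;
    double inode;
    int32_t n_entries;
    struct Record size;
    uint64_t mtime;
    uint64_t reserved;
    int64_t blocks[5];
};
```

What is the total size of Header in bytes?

104

Record: 0..2  window  (2B, 2-aligned); 2..8  -- padding (6B); 8..16  src  (8B, 8-aligned); 16..20  payload_len  (4B, 4-aligned); 20..21  version  (1B, 1-aligned); 21..24  -- tail padding (3B); sizeof = 24, alignof = 8
0..2  attrs  (2B, 2-aligned)
2..8  -- padding (6B)
8..16  inode  (8B, 8-aligned)
16..20  n_entries  (4B, 4-aligned)
20..24  -- padding (4B)
24..48  size  (24B, 8-aligned)
48..56  mtime  (8B, 8-aligned)
56..64  reserved  (8B, 8-aligned)
64..104  blocks  (40B, 8-aligned)
sizeof = 104, alignof = 8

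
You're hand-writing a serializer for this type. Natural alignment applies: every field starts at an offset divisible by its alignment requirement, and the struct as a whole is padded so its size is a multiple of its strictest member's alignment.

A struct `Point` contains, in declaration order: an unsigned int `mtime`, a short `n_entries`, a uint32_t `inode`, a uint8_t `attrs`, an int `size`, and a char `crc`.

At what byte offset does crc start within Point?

20

0..4  mtime  (4B, 4-aligned)
4..6  n_entries  (2B, 2-aligned)
6..8  -- padding (2B)
8..12  inode  (4B, 4-aligned)
12..13  attrs  (1B, 1-aligned)
13..16  -- padding (3B)
16..20  size  (4B, 4-aligned)
20..21  crc  (1B, 1-aligned)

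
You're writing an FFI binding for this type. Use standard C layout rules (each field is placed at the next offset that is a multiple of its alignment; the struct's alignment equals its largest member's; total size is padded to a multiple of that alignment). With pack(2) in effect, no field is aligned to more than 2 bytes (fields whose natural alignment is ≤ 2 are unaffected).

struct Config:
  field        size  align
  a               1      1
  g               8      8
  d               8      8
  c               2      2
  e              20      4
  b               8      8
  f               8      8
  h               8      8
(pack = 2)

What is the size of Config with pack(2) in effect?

64

a at 0 (size 1, align 1) → ends 1
pad 1 to align 2 for g
g at 2 (size 8, align 2) → ends 10
d at 10 (size 8, align 2) → ends 18
c at 18 (size 2, align 2) → ends 20
e at 20 (size 20, align 2) → ends 40
b at 40 (size 8, align 2) → ends 48
f at 48 (size 8, align 2) → ends 56
h at 56 (size 8, align 2) → ends 64
total 64 bytes, alignment 2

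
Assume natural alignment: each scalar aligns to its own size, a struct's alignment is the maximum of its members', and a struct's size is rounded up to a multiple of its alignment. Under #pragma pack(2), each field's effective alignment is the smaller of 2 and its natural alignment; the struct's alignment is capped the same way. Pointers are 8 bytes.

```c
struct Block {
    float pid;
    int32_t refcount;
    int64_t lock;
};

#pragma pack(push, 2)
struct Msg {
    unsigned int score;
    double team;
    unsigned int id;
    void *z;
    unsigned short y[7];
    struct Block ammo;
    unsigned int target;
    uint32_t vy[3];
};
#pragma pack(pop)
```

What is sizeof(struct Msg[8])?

Block: @0: pid [4B, align 4] → 4; @4: refcount [4B, align 4] → 8; @8: lock [8B, align 8] → 16; size 16, align 8
@0: score [4B, align 2] → 4
@4: team [8B, align 2] → 12
@12: id [4B, align 2] → 16
@16: z [8B, align 2] → 24
@24: y [14B, align 2] → 38
@38: ammo [16B, align 2] → 54
@54: target [4B, align 2] → 58
@58: vy [12B, align 2] → 70
size 70, align 2
array of 8: 8 × 70 = 560

560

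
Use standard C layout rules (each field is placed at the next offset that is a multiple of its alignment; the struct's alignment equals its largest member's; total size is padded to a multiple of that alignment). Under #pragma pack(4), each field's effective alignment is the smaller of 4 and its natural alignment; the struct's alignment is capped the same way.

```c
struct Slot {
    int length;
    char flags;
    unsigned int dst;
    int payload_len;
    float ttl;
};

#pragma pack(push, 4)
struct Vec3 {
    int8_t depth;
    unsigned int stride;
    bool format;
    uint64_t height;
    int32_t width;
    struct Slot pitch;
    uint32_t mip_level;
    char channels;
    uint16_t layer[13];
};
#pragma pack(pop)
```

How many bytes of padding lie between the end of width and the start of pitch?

0

Slot: length at 0 (size 4, align 4) → ends 4; flags at 4 (size 1, align 1) → ends 5; pad 3 to align 4 for dst; dst at 8 (size 4, align 4) → ends 12; payload_len at 12 (size 4, align 4) → ends 16; ttl at 16 (size 4, align 4) → ends 20; total 20 bytes, alignment 4
depth at 0 (size 1, align 1) → ends 1
pad 3 to align 4 for stride
stride at 4 (size 4, align 4) → ends 8
format at 8 (size 1, align 1) → ends 9
pad 3 to align 4 for height
height at 12 (size 8, align 4) → ends 20
width at 20 (size 4, align 4) → ends 24
pitch at 24 (size 20, align 4) → ends 44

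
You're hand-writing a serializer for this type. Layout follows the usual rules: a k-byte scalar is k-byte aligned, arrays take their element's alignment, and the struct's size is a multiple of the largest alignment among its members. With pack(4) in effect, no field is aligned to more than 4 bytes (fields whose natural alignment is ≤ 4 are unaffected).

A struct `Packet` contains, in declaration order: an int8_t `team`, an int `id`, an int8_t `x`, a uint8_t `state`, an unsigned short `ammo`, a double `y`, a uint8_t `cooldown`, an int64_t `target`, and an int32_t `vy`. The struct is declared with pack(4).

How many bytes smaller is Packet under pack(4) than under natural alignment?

natural layout:
  0..1  team  (1B, 1-aligned)
  1..4  -- padding (3B)
  4..8  id  (4B, 4-aligned)
  8..9  x  (1B, 1-aligned)
  9..10  state  (1B, 1-aligned)
  10..12  ammo  (2B, 2-aligned)
  12..16  -- padding (4B)
  16..24  y  (8B, 8-aligned)
  24..25  cooldown  (1B, 1-aligned)
  25..32  -- padding (7B)
  32..40  target  (8B, 8-aligned)
  40..44  vy  (4B, 4-aligned)
  44..48  -- tail padding (4B)
  sizeof = 48, alignof = 8
packed(4) layout:
  0..1  team  (1B, 1-aligned)
  1..4  -- padding (3B)
  4..8  id  (4B, 4-aligned)
  8..9  x  (1B, 1-aligned)
  9..10  state  (1B, 1-aligned)
  10..12  ammo  (2B, 2-aligned)
  12..20  y  (8B, 4-aligned)
  20..21  cooldown  (1B, 1-aligned)
  21..24  -- padding (3B)
  24..32  target  (8B, 4-aligned)
  32..36  vy  (4B, 4-aligned)
  sizeof = 36, alignof = 4
48 − 36 = 12

12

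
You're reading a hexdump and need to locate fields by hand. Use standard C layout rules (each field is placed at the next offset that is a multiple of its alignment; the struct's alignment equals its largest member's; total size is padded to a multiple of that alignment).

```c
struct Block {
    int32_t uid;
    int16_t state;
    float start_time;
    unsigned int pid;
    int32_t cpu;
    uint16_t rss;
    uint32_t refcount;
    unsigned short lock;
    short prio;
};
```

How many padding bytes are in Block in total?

4

0..4  uid  (4B, 4-aligned)
4..6  state  (2B, 2-aligned)
6..8  -- padding (2B)
8..12  start_time  (4B, 4-aligned)
12..16  pid  (4B, 4-aligned)
16..20  cpu  (4B, 4-aligned)
20..22  rss  (2B, 2-aligned)
22..24  -- padding (2B)
24..28  refcount  (4B, 4-aligned)
28..30  lock  (2B, 2-aligned)
30..32  prio  (2B, 2-aligned)
sizeof = 32, alignof = 4
data bytes 28, size 32 → padding 4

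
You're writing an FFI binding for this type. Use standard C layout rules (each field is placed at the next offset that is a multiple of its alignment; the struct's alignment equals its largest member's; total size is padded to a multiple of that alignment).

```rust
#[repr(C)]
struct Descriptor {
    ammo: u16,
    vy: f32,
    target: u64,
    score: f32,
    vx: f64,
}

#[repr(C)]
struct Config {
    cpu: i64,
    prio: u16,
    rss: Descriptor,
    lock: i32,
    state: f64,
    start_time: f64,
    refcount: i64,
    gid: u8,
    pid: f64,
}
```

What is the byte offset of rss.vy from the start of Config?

20

Descriptor: @0: ammo [2B, align 2] → 2; +2 pad (align 4); @4: vy [4B, align 4] → 8; @8: target [8B, align 8] → 16; @16: score [4B, align 4] → 20; +4 pad (align 8); @24: vx [8B, align 8] → 32; size 32, align 8
@0: cpu [8B, align 8] → 8
@8: prio [2B, align 2] → 10
+6 pad (align 8)
@16: rss [32B, align 8] → 48
within Descriptor: vy at 4
16 + 4 = 20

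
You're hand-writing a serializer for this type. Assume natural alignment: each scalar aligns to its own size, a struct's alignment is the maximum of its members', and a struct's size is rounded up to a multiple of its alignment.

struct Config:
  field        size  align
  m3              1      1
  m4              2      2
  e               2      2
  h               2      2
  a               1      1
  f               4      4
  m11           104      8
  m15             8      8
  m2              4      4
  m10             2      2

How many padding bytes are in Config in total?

6

0..1  m3  (1B, 1-aligned)
1..2  -- padding (1B)
2..4  m4  (2B, 2-aligned)
4..6  e  (2B, 2-aligned)
6..8  h  (2B, 2-aligned)
8..9  a  (1B, 1-aligned)
9..12  -- padding (3B)
12..16  f  (4B, 4-aligned)
16..120  m11  (104B, 8-aligned)
120..128  m15  (8B, 8-aligned)
128..132  m2  (4B, 4-aligned)
132..134  m10  (2B, 2-aligned)
134..136  -- tail padding (2B)
sizeof = 136, alignof = 8
data bytes 130, size 136 → padding 6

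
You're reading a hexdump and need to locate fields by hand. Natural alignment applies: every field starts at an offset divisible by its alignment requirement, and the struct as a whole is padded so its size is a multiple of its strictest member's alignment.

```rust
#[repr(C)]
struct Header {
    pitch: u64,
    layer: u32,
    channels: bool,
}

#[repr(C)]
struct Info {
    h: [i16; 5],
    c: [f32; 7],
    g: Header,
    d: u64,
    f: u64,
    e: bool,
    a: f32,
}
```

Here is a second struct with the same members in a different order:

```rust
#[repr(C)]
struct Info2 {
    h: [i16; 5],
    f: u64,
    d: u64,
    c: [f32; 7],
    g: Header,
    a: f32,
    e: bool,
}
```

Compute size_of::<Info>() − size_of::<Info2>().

Header: @0: pitch [8B, align 8] → 8; @8: layer [4B, align 4] → 12; @12: channels [1B, align 1] → 13; +3 tail pad (align 8); size 16, align 8
@0: h [10B, align 2] → 10
+2 pad (align 4)
@12: c [28B, align 4] → 40
@40: g [16B, align 8] → 56
@56: d [8B, align 8] → 64
@64: f [8B, align 8] → 72
@72: e [1B, align 1] → 73
+3 pad (align 4)
@76: a [4B, align 4] → 80
size 80, align 8
— Info2 —
@0: h [10B, align 2] → 10
+6 pad (align 8)
@16: f [8B, align 8] → 24
@24: d [8B, align 8] → 32
@32: c [28B, align 4] → 60
+4 pad (align 8)
@64: g [16B, align 8] → 80
@80: a [4B, align 4] → 84
@84: e [1B, align 1] → 85
+3 tail pad (align 8)
size 88, align 8
80 − 88 = -8

-8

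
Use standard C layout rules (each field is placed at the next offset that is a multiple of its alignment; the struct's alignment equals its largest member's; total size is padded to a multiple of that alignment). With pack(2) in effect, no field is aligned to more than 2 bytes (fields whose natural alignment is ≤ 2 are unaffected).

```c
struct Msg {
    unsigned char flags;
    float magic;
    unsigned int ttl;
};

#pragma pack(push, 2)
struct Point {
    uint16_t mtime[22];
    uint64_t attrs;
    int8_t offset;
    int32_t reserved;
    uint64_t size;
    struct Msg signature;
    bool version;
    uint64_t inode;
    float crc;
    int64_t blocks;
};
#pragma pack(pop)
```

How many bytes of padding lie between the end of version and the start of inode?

Msg: flags at 0 (size 1, align 1) → ends 1; pad 3 to align 4 for magic; magic at 4 (size 4, align 4) → ends 8; ttl at 8 (size 4, align 4) → ends 12; total 12 bytes, alignment 4
mtime at 0 (size 44, align 2) → ends 44
attrs at 44 (size 8, align 2) → ends 52
offset at 52 (size 1, align 1) → ends 53
pad 1 to align 2 for reserved
reserved at 54 (size 4, align 2) → ends 58
size at 58 (size 8, align 2) → ends 66
signature at 66 (size 12, align 2) → ends 78
version at 78 (size 1, align 1) → ends 79
pad 1 to align 2 for inode
inode at 80 (size 8, align 2) → ends 88

1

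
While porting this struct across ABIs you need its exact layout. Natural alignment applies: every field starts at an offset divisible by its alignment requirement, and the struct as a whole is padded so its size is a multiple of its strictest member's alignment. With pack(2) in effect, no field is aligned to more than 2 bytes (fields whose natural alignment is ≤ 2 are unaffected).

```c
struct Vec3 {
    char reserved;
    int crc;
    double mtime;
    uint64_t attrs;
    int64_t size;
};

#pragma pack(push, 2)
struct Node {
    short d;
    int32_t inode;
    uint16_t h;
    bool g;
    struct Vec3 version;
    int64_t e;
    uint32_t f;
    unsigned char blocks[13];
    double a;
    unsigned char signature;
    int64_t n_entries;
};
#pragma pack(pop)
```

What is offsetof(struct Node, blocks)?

54

Vec3: reserved at 0 (size 1, align 1) → ends 1; pad 3 to align 4 for crc; crc at 4 (size 4, align 4) → ends 8; mtime at 8 (size 8, align 8) → ends 16; attrs at 16 (size 8, align 8) → ends 24; size at 24 (size 8, align 8) → ends 32; total 32 bytes, alignment 8
d at 0 (size 2, align 2) → ends 2
inode at 2 (size 4, align 2) → ends 6
h at 6 (size 2, align 2) → ends 8
g at 8 (size 1, align 1) → ends 9
pad 1 to align 2 for version
version at 10 (size 32, align 2) → ends 42
e at 42 (size 8, align 2) → ends 50
f at 50 (size 4, align 2) → ends 54
blocks at 54 (size 13, align 1) → ends 67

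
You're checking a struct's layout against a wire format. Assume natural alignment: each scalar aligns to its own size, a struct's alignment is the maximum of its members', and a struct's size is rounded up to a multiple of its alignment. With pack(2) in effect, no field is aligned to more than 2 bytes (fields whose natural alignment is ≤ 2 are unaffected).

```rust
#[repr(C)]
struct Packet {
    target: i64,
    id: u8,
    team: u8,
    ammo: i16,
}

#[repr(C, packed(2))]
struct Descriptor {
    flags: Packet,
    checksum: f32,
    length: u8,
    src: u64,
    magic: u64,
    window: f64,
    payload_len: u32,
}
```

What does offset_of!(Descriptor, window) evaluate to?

Packet: target at 0 (size 8, align 8) → ends 8; id at 8 (size 1, align 1) → ends 9; team at 9 (size 1, align 1) → ends 10; ammo at 10 (size 2, align 2) → ends 12; tail pad 4 to reach multiple of 8; total 16 bytes, alignment 8
flags at 0 (size 16, align 2) → ends 16
checksum at 16 (size 4, align 2) → ends 20
length at 20 (size 1, align 1) → ends 21
pad 1 to align 2 for src
src at 22 (size 8, align 2) → ends 30
magic at 30 (size 8, align 2) → ends 38
window at 38 (size 8, align 2) → ends 46

38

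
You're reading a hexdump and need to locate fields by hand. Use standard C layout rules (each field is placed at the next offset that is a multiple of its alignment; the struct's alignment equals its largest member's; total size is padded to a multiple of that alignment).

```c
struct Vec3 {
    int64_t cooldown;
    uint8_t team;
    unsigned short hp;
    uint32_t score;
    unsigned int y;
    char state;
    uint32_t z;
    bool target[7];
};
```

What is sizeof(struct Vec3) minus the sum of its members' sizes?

cooldown at 0 (size 8, align 8) → ends 8
team at 8 (size 1, align 1) → ends 9
pad 1 to align 2 for hp
hp at 10 (size 2, align 2) → ends 12
score at 12 (size 4, align 4) → ends 16
y at 16 (size 4, align 4) → ends 20
state at 20 (size 1, align 1) → ends 21
pad 3 to align 4 for z
z at 24 (size 4, align 4) → ends 28
target at 28 (size 7, align 1) → ends 35
tail pad 5 to reach multiple of 8
total 40 bytes, alignment 8
data bytes 31, size 40 → padding 9

9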